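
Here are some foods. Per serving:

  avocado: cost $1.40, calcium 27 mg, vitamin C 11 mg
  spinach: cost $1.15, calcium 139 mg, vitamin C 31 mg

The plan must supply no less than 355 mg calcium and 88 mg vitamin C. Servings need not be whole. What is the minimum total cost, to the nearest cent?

$3.26

An LP optimum is at a vertex; with two nutrient constraints at most two foods are used. Check each candidate.
avocado only: max(355/27, 88/11) = 13.15 servings → $18.41.
spinach only: max(355/139, 88/31) = 2.839 servings → $3.26.
avocado + spinach with both tight: 1.773 servings and 2.21 servings → $5.02.
Cheapest feasible corner: $3.26.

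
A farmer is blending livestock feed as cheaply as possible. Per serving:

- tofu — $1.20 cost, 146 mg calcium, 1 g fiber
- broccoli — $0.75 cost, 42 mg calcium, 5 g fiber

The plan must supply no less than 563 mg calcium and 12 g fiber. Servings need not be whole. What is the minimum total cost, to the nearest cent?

$5.33

Minimising a linear cost over {calcium ≥ 563, fiber ≥ 12, servings ≥ 0} — the optimum is at a vertex, using one or two foods.
tofu only: max(563/146, 12/1) = 12 servings → $14.40.
broccoli only: max(563/42, 12/5) = 13.4 servings → $10.05.
tofu + broccoli with both tight: 3.359 servings and 1.728 servings → $5.33.
Cheapest feasible corner: $5.33.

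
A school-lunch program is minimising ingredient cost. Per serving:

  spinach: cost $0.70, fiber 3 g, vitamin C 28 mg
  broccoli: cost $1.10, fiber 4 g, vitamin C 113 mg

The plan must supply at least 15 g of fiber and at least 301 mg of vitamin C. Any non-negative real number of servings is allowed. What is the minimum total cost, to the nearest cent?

spinach only: max(15/3, 301/28) = 10.75 servings → $7.53.
broccoli only: max(15/4, 301/113) = 3.75 servings → $4.12.
spinach + broccoli with both tight: 2.163 servings and 2.128 servings → $3.85.
So the least-cost plan costs $3.85.

$3.85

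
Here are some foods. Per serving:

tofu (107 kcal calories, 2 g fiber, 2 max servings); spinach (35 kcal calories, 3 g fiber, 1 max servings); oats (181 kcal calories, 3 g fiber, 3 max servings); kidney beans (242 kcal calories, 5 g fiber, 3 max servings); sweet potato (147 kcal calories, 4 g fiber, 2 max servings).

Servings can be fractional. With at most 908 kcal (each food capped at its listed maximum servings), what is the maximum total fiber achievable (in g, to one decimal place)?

23.0 g

Fiber per kcal: spinach 0.08571, sweet potato 0.02721, kidney beans 0.02066, tofu 0.01869, oats 0.01657.
Take 1 serving of spinach: uses 35 kcal, +3.0 g fiber (running total 3.0 g).
Take 2 servings of sweet potato: uses 294 kcal, +8.0 g fiber (running total 11.0 g).
Take 2.393 servings of kidney beans: uses 579 kcal, +12.0 g fiber (running total 23.0 g).
Filling greedily by fiber-per-kcal is optimal for one linear limit, giving 23.0 g.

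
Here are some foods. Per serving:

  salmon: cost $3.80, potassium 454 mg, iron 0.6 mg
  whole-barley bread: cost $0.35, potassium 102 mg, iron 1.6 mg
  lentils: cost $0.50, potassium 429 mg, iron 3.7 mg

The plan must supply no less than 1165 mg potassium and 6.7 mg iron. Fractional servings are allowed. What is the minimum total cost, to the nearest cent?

Minimising a linear cost over {potassium ≥ 1165, iron ≥ 6.7, servings ≥ 0} — the optimum is at a vertex, using one or two foods.
salmon only: max(1165/454, 6.7/0.6) = 11.17 servings → $42.43.
whole-barley bread only: max(1165/102, 6.7/1.6) = 11.42 servings → $4.00.
lentils only: max(1165/429, 6.7/3.7) = 2.716 servings → $1.36.
salmon + whole-barley bread with both tight: 1.775 servings and 3.522 servings → $7.98.
salmon + lentils with both tight: 1.01 servings and 1.647 servings → $4.66.
whole-barley bread + lentils: the both-tight solution has a negative serving — not a feasible corner.
Cheapest feasible corner: $1.36.

$1.36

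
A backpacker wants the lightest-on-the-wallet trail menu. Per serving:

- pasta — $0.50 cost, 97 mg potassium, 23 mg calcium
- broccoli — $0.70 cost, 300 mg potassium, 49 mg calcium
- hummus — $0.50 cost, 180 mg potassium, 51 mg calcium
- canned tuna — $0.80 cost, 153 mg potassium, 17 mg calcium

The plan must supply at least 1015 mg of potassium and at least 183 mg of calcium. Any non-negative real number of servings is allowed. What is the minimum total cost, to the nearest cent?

$2.43

Two binding constraints pin down two serving amounts, so the optimal mix uses at most two foods. The candidates are each food alone (scaled to the tighter of potassium/calcium) and each pair with both constraints tight.
pasta only: max(1015/97, 183/23) = 10.46 servings → $5.23.
broccoli only: max(1015/300, 183/49) = 3.735 servings → $2.61.
hummus only: max(1015/180, 183/51) = 5.639 servings → $2.82.
canned tuna only: max(1015/153, 183/17) = 10.76 servings → $8.61.
pasta + broccoli with both tight: 2.406 servings and 2.605 servings → $3.03.
pasta + hummus with both targets exact would need a negative amount; discard.
pasta + canned tuna with both tight: 5.745 servings and 2.991 servings → $5.27.
broccoli + hummus with both tight: 2.905 servings and 0.7971 servings → $2.43.
broccoli + canned tuna: intersection lies outside the first quadrant.
hummus + canned tuna with both tight: 2.265 servings and 3.969 servings → $4.31.
The minimum over all feasible corners is $2.43.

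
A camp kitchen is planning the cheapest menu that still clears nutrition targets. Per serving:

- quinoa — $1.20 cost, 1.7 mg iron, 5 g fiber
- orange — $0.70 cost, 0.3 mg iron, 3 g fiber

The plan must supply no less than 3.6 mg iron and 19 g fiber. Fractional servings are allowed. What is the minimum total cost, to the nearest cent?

quinoa only: max(3.6/1.7, 19/5) = 3.8 servings → $4.56.
orange only: max(3.6/0.3, 19/3) = 12 servings → $8.40.
quinoa + orange with both tight: 1.417 servings and 3.972 servings → $4.48.
So the least-cost plan costs $4.48.

$4.48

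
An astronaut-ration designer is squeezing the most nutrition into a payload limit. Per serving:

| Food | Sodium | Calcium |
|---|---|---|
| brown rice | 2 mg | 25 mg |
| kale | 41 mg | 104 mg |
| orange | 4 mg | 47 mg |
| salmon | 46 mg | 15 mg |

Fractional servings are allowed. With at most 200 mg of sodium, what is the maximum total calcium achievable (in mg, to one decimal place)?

2500.0 mg

Calcium per mg sodium: brown rice 12.5, orange 11.75, kale 2.537, salmon 0.3261.
With no serving limits, spend the whole sodium allowance on brown rice: 200 mg / 2 mg × 25 mg = 2500.0 mg.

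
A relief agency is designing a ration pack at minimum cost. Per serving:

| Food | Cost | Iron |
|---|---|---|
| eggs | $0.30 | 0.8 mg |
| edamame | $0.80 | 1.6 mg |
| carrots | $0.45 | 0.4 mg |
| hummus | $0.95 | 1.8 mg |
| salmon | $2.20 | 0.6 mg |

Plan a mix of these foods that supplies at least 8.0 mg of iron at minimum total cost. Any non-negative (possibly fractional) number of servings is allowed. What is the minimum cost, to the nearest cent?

$3.00

Cost per mg of iron: eggs $0.3750, edamame $0.5000, hummus $0.5278, carrots $1.1250, salmon $3.6667.
With no serving limits, use only eggs: 8.0 mg / 0.8 mg = 10 servings × $0.30 = $3.00.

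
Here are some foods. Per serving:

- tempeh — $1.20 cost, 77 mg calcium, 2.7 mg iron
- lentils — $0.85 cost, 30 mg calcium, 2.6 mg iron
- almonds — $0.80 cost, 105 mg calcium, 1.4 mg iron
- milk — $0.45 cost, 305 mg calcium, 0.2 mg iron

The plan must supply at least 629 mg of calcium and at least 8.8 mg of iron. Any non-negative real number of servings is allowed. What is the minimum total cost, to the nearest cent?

$3.55

Two binding constraints pin down two serving amounts, so the optimal mix uses at most two foods. The candidates are each food alone (scaled to the tighter of calcium/iron) and each pair with both constraints tight.
tempeh only: max(629/77, 8.8/2.7) = 8.169 servings → $9.80.
lentils only: max(629/30, 8.8/2.6) = 20.97 servings → $17.82.
almonds only: max(629/105, 8.8/1.4) = 6.286 servings → $5.03.
milk only: max(629/305, 8.8/0.2) = 44 servings → $19.80.
tempeh + lentils: intersection lies outside the first quadrant.
tempeh + almonds with both tight: 0.247 servings and 5.809 servings → $4.94.
tempeh + milk with both tight: 3.166 servings and 1.263 servings → $4.37.
lentils + almonds with both tight: 0.1879 servings and 5.937 servings → $4.91.
lentils + milk with both tight: 3.251 servings and 1.743 servings → $3.55.
almonds + milk: the both-tight solution has a negative serving — not a feasible corner.
The minimum over all feasible corners is $3.55.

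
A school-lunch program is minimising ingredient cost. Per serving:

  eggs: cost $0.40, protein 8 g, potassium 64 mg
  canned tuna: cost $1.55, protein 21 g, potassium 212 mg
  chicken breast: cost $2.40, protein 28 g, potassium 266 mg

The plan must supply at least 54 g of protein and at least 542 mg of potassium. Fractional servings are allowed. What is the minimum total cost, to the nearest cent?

$3.39

The cheapest plan sits at a corner of the feasible region — with two constraints it uses at most two foods.
eggs only: max(54/8, 542/64) = 8.469 servings → $3.39.
canned tuna only: max(54/21, 542/212) = 2.571 servings → $3.99.
chicken breast only: max(54/28, 542/266) = 2.038 servings → $4.89.
eggs + canned tuna with both tight: 0.1875 servings and 2.5 servings → $3.95.
eggs + chicken breast: intersection lies outside the first quadrant.
canned tuna + chicken breast with both tight: 2.32 servings and 0.1886 servings → $4.05.
The minimum over all feasible corners is $3.39.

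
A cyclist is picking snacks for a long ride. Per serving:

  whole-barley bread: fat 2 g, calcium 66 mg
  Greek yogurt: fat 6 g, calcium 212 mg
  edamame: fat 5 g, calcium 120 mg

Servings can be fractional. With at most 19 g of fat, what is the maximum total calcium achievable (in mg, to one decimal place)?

Calcium per g fat: Greek yogurt 35.33, whole-barley bread 33, edamame 24.
With no serving limits, spend the whole fat allowance on Greek yogurt: 19 g / 6 g × 212 mg = 671.3 mg.

671.3 mg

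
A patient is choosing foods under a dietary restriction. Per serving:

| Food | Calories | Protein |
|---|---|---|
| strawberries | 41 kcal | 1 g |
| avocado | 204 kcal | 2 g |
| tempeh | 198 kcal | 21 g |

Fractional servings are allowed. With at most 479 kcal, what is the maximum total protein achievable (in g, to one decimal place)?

Protein per kcal: tempeh 0.1061, strawberries 0.02439, avocado 0.009804.
With no serving limits, spend the whole calories allowance on tempeh: 479 kcal / 198 kcal × 21 g = 50.8 g.

50.8 g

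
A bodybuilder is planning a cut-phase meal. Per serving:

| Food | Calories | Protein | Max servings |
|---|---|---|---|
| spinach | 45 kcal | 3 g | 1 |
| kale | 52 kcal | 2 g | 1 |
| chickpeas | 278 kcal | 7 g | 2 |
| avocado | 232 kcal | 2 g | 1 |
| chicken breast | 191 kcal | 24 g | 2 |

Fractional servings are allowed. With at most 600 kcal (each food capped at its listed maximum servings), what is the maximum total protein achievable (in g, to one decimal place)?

56.0 g

Protein per kcal: chicken breast 0.1257, spinach 0.06667, kale 0.03846, chickpeas 0.02518, avocado 0.008621.
Take 2 servings of chicken breast: uses 382 kcal, +48.0 g protein (running total 48.0 g).
Take 1 serving of spinach: uses 45 kcal, +3.0 g protein (running total 51.0 g).
Take 1 serving of kale: uses 52 kcal, +2.0 g protein (running total 53.0 g).
Take 0.4353 servings of chickpeas: uses 121 kcal, +3.0 g protein (running total 56.0 g).
Filling greedily by protein-per-kcal is optimal for one linear limit, giving 56.0 g.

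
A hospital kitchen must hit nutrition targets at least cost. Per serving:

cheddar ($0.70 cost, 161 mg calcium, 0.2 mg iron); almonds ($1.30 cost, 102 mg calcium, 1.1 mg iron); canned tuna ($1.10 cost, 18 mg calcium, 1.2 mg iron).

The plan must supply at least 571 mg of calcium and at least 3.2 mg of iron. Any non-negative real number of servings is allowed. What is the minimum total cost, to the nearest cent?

Two binding constraints pin down two serving amounts, so the optimal mix uses at most two foods. The candidates are each food alone (scaled to the tighter of calcium/iron) and each pair with both constraints tight.
cheddar only: max(571/161, 3.2/0.2) = 16 servings → $11.20.
almonds only: max(571/102, 3.2/1.1) = 5.598 servings → $7.28.
canned tuna only: max(571/18, 3.2/1.2) = 31.72 servings → $34.89.
cheddar + almonds with both tight: 1.925 servings and 2.559 servings → $4.67.
cheddar + canned tuna with both tight: 3.31 servings and 2.115 servings → $4.64.
almonds + canned tuna with both targets exact would need a negative amount; discard.
So the least-cost plan costs $4.64.

$4.64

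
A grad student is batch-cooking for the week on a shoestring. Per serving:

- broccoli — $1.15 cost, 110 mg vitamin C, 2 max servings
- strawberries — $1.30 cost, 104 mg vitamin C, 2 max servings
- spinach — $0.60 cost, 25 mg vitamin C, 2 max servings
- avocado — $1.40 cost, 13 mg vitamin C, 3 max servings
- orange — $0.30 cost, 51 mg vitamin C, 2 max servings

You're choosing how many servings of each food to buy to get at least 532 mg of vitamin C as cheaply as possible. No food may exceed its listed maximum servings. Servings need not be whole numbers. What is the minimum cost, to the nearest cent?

$5.55

Cost per mg of vitamin C: orange $0.0059, broccoli $0.0105, strawberries $0.0125, spinach $0.0240, avocado $0.1077.
Take 2 servings of orange: +102.0 mg vitamin C for $0.60 (total $0.60, still need 430.0 mg).
Take 2 servings of broccoli: +220.0 mg vitamin C for $2.30 (total $2.90, still need 210.0 mg).
Take 2 servings of strawberries: +208.0 mg vitamin C for $2.60 (total $5.50, still need 2.0 mg).
Take 0.08 servings of spinach: +2.0 mg vitamin C for $0.05 (total $5.55, still need 0.0 mg).
Greedy by cheapest-per-mg is optimal for a single linear constraint, so the minimum cost is $5.55.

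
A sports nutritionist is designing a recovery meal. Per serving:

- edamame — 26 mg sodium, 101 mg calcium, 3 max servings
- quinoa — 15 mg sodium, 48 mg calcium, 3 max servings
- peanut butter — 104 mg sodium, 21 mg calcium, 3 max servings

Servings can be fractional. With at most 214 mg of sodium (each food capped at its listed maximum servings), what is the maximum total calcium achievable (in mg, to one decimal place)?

465.4 mg

Calcium per mg sodium: edamame 3.885, quinoa 3.2, peanut butter 0.2019.
Take 3 servings of edamame: uses 78 mg sodium, +303.0 mg calcium (running total 303.0 mg).
Take 3 servings of quinoa: uses 45 mg sodium, +144.0 mg calcium (running total 447.0 mg).
Take 0.875 servings of peanut butter: uses 91 mg sodium, +18.4 mg calcium (running total 465.4 mg).
Filling greedily by calcium-per-mg sodium is optimal for one linear limit, giving 465.4 mg.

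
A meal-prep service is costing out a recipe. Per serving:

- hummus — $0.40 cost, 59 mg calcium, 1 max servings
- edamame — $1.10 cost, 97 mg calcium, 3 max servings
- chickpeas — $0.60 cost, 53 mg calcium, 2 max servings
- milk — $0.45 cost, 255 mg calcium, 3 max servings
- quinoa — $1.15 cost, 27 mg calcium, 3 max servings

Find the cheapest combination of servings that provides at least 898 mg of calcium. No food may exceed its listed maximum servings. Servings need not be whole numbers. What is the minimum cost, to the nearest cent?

Cost per mg of calcium: milk $0.0018, hummus $0.0068, chickpeas $0.0113, edamame $0.0113, quinoa $0.0426.
Take 3 servings of milk: +765.0 mg calcium for $1.35 (total $1.35, still need 133.0 mg).
Take 1 serving of hummus: +59.0 mg calcium for $0.40 (total $1.75, still need 74.0 mg).
Take 1.396 servings of chickpeas: +74.0 mg calcium for $0.84 (total $2.59, still need 0.0 mg).
Filling from the cheapest source first is optimal under one linear minimum: $2.59.

$2.59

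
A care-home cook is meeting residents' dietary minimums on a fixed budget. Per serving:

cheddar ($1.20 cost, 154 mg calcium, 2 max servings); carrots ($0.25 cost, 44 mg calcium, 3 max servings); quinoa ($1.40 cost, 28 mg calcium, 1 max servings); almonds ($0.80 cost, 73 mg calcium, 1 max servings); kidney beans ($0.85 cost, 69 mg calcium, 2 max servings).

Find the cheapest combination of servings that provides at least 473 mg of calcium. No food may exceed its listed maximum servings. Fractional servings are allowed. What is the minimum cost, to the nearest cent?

Cost per mg of calcium: carrots $0.0057, cheddar $0.0078, almonds $0.0110, kidney beans $0.0123, quinoa $0.0500.
Take 3 servings of carrots: +132.0 mg calcium for $0.75 (total $0.75, still need 341.0 mg).
Take 2 servings of cheddar: +308.0 mg calcium for $2.40 (total $3.15, still need 33.0 mg).
Take 0.4521 servings of almonds: +33.0 mg calcium for $0.36 (total $3.51, still need 0.0 mg).
Filling from the cheapest source first is optimal under one linear minimum: $3.51.

$3.51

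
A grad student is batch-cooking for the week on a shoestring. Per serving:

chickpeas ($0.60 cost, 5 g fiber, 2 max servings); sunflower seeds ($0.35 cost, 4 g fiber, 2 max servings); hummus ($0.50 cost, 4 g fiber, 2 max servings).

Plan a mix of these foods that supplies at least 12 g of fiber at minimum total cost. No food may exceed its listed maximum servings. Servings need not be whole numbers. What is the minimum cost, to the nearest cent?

$1.18

Cost per g of fiber: sunflower seeds $0.0875, chickpeas $0.1200, hummus $0.1250.
Take 2 servings of sunflower seeds: +8.0 g fiber for $0.70 (total $0.70, still need 4.0 g).
Take 0.8 servings of chickpeas: +4.0 g fiber for $0.48 (total $1.18, still need 0.0 g).
Filling from the cheapest source first is optimal under one linear minimum: $1.18.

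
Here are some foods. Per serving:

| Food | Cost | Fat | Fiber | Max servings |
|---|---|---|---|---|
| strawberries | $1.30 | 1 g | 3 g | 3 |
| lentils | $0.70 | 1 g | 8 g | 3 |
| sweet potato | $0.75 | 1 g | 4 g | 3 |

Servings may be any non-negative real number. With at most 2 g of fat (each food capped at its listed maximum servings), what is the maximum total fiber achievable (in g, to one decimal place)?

16.0 g

Fiber per g fat: lentils 8, sweet potato 4, strawberries 3.
Take 2 servings of lentils: uses 2 g fat, +16.0 g fiber (running total 16.0 g).
Filling greedily by fiber-per-g fat is optimal for one linear limit, giving 16.0 g.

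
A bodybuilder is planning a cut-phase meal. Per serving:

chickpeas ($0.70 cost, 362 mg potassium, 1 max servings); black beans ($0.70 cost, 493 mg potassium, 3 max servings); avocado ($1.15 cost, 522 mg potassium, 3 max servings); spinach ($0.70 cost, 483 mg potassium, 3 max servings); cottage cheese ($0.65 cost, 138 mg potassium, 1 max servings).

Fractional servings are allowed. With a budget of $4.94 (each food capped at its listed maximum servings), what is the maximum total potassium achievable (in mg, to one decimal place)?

3308.2 mg

Potassium per dollar: black beans 704.3, spinach 690, chickpeas 517.1, avocado 453.9, cottage cheese 212.3.
Take 3 servings of black beans: spends $2.10, +1479.0 mg potassium (running total 1479.0 mg).
Take 3 servings of spinach: spends $2.10, +1449.0 mg potassium (running total 2928.0 mg).
Take 1 serving of chickpeas: spends $0.70, +362.0 mg potassium (running total 3290.0 mg).
Take 0.03478 servings of avocado: spends $0.04, +18.2 mg potassium (running total 3308.2 mg).
Greedy by best ratio exhausts the cost allowance optimally: 3308.2 mg.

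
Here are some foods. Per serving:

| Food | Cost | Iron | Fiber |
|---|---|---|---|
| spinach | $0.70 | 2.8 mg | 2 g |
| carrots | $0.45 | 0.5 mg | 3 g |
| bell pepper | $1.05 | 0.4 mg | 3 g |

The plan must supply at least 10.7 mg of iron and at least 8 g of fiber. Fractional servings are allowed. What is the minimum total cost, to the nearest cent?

spinach only: max(10.7/2.8, 8/2) = 4 servings → $2.80.
carrots only: max(10.7/0.5, 8/3) = 21.4 servings → $9.63.
bell pepper only: max(10.7/0.4, 8/3) = 26.75 servings → $28.09.
spinach + carrots with both tight: 3.797 servings and 0.1351 servings → $2.72.
spinach + bell pepper with both tight: 3.803 servings and 0.1316 servings → $2.80.
carrots + bell pepper: intersection lies outside the first quadrant.
Cheapest feasible corner: $2.72.

$2.72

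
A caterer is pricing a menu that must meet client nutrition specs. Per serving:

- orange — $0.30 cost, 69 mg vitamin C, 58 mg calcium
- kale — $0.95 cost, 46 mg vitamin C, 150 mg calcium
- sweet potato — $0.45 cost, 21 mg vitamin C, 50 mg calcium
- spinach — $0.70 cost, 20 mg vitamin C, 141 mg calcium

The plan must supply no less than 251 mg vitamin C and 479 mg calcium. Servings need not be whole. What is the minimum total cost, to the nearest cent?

$2.41

Compare the cost at each extreme point of the feasible region.
orange only: max(251/69, 479/58) = 8.259 servings → $2.48.
kale only: max(251/46, 479/150) = 5.457 servings → $5.18.
sweet potato only: max(251/21, 479/50) = 11.95 servings → $5.38.
spinach only: max(251/20, 479/141) = 12.55 servings → $8.79.
orange + kale with both tight: 2.033 servings and 2.407 servings → $2.90.
orange + sweet potato with both tight: 1.116 servings and 8.285 servings → $4.06.
orange + spinach with both tight: 3.012 servings and 2.158 servings → $2.41.
kale + sweet potato: intersection lies outside the first quadrant.
kale + spinach: intersection lies outside the first quadrant.
sweet potato + spinach: the both-tight solution has a negative serving — not a feasible corner.
So the least-cost plan costs $2.41.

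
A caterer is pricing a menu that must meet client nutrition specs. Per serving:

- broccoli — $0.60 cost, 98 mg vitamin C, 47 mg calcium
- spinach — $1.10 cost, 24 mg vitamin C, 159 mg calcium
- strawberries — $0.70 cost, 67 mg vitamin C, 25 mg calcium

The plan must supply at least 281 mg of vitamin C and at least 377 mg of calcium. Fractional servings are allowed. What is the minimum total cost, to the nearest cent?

Minimising a linear cost over {vitamin C ≥ 281, calcium ≥ 377, servings ≥ 0} — the optimum is at a vertex, using one or two foods.
broccoli only: max(281/98, 377/47) = 8.021 servings → $4.81.
spinach only: max(281/24, 377/159) = 11.71 servings → $12.88.
strawberries only: max(281/67, 377/25) = 15.08 servings → $10.56.
broccoli + spinach with both tight: 2.465 servings and 1.642 servings → $3.29.
broccoli + strawberries with both targets exact would need a negative amount; discard.
spinach + strawberries with both tight: 1.814 servings and 3.544 servings → $4.48.
So the least-cost plan costs $3.29.

$3.29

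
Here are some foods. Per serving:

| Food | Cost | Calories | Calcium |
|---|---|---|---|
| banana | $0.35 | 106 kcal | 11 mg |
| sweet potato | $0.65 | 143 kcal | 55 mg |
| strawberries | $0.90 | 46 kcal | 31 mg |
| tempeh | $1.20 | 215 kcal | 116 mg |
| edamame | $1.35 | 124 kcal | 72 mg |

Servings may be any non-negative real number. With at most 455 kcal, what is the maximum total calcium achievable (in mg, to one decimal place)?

306.6 mg

Calcium per kcal: strawberries 0.6739, edamame 0.5806, tempeh 0.5395, sweet potato 0.3846, banana 0.1038.
With no serving limits, spend the whole calories allowance on strawberries: 455 kcal / 46 kcal × 31 mg = 306.6 mg.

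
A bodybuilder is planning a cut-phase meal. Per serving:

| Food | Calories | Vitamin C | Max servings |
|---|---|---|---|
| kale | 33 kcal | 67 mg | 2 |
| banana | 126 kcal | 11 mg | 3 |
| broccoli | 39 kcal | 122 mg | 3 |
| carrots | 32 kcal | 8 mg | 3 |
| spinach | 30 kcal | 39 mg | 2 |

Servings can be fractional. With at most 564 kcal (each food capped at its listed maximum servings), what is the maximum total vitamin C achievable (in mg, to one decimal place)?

621.6 mg

Vitamin C per kcal: broccoli 3.128, kale 2.03, spinach 1.3, carrots 0.25, banana 0.0873.
Take 3 servings of broccoli: uses 117 kcal, +366.0 mg vitamin C (running total 366.0 mg).
Take 2 servings of kale: uses 66 kcal, +134.0 mg vitamin C (running total 500.0 mg).
Take 2 servings of spinach: uses 60 kcal, +78.0 mg vitamin C (running total 578.0 mg).
Take 3 servings of carrots: uses 96 kcal, +24.0 mg vitamin C (running total 602.0 mg).
Take 1.786 servings of banana: uses 225 kcal, +19.6 mg vitamin C (running total 621.6 mg).
Greedy by best ratio exhausts the calories allowance optimally: 621.6 mg.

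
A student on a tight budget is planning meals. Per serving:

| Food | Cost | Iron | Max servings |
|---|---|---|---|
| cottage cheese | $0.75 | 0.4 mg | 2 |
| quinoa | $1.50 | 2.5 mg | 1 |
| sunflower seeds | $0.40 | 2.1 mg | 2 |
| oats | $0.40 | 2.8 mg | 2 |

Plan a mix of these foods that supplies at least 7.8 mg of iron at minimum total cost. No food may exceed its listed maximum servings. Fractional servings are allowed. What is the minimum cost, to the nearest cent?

Cost per mg of iron: oats $0.1429, sunflower seeds $0.1905, quinoa $0.6000, cottage cheese $1.8750.
Take 2 servings of oats: +5.6 mg iron for $0.80 (total $0.80, still need 2.2 mg).
Take 1.048 servings of sunflower seeds: +2.2 mg iron for $0.42 (total $1.22, still need 0.0 mg).
Filling from the cheapest source first is optimal under one linear minimum: $1.22.

$1.22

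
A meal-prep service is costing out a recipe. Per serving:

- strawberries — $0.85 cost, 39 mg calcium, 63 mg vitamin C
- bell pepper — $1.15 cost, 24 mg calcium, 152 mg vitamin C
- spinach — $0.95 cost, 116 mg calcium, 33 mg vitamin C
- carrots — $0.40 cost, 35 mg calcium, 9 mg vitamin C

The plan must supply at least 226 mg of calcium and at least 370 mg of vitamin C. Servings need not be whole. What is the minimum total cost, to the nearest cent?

$3.86

At the optimum either one food covers both requirements or two foods hit both targets exactly; no other combination can be cheaper.
strawberries only: max(226/39, 370/63) = 5.873 servings → $4.99.
bell pepper only: max(226/24, 370/152) = 9.417 servings → $10.83.
spinach only: max(226/116, 370/33) = 11.21 servings → $10.65.
carrots only: max(226/35, 370/9) = 41.11 servings → $16.44.
strawberries + bell pepper with both tight: 5.768 servings and 0.04348 servings → $4.95.
strawberries + spinach: the both-tight solution has a negative serving — not a feasible corner.
strawberries + carrots: the both-tight solution has a negative serving — not a feasible corner.
bell pepper + spinach with both tight: 2.106 servings and 1.513 servings → $3.86.
bell pepper + carrots with both tight: 2.139 servings and 4.991 servings → $4.46.
spinach + carrots: intersection lies outside the first quadrant.
The minimum over all feasible corners is $3.86.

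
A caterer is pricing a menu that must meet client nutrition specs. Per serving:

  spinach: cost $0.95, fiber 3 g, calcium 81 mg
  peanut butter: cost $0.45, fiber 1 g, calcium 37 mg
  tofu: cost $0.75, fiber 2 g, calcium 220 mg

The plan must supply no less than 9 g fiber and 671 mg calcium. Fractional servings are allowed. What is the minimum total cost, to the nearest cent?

$3.15

With two linear requirements the optimum uses one or two foods; enumerate the corners.
spinach only: max(9/3, 671/81) = 8.284 servings → $7.87.
peanut butter only: max(9/1, 671/37) = 18.14 servings → $8.16.
tofu only: max(9/2, 671/220) = 4.5 servings → $3.38.
spinach + peanut butter: the both-tight solution has a negative serving — not a feasible corner.
spinach + tofu with both tight: 1.281 servings and 2.578 servings → $3.15.
peanut butter + tofu with both tight: 4.37 servings and 2.315 servings → $3.70.
The minimum over all feasible corners is $3.15.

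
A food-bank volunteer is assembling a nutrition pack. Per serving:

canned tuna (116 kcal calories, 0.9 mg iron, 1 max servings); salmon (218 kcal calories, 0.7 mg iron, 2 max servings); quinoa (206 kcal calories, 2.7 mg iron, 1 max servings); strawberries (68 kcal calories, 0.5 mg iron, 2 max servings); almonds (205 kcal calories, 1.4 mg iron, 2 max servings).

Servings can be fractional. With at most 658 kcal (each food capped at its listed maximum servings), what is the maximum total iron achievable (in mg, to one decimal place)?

Iron per kcal: quinoa 0.01311, canned tuna 0.007759, strawberries 0.007353, almonds 0.006829, salmon 0.003211.
Take 1 serving of quinoa: uses 206 kcal, +2.7 mg iron (running total 2.7 mg).
Take 1 serving of canned tuna: uses 116 kcal, +0.9 mg iron (running total 3.6 mg).
Take 2 servings of strawberries: uses 136 kcal, +1.0 mg iron (running total 4.6 mg).
Take 0.9756 servings of almonds: uses 200 kcal, +1.4 mg iron (running total 6.0 mg).
Greedy by best ratio exhausts the calories allowance optimally: 6.0 mg.

6.0 mg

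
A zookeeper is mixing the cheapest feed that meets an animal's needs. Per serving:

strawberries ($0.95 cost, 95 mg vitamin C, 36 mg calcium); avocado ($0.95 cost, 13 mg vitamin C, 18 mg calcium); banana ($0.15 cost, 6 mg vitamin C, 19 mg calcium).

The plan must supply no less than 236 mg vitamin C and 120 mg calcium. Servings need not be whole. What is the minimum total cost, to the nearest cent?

Compare the cost at each extreme point of the feasible region.
strawberries only: max(236/95, 120/36) = 3.333 servings → $3.17.
avocado only: max(236/13, 120/18) = 18.15 servings → $17.25.
banana only: max(236/6, 120/19) = 39.33 servings → $5.90.
strawberries + avocado with both tight: 2.164 servings and 2.338 servings → $4.28.
strawberries + banana with both tight: 2.369 servings and 1.828 servings → $2.52.
avocado + banana: intersection lies outside the first quadrant.
Cheapest feasible corner: $2.52.

$2.52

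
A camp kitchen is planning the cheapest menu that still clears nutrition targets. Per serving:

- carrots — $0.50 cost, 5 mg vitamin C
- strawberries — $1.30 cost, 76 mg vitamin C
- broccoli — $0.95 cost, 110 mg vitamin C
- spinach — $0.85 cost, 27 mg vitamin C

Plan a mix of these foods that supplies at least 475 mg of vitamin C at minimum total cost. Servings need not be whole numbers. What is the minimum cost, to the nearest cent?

$4.10

Cost per mg of vitamin C: broccoli $0.0086, strawberries $0.0171, spinach $0.0315, carrots $0.1000.
With no serving limits, use only broccoli: 475 mg / 110 mg = 4.318 servings × $0.95 = $4.10.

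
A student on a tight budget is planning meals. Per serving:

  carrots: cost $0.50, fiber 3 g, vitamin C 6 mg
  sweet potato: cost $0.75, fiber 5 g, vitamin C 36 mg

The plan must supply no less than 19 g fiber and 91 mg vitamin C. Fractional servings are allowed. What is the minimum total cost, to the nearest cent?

$2.85

The cheapest plan sits at a corner of the feasible region — with two constraints it uses at most two foods.
carrots only: max(19/3, 91/6) = 15.17 servings → $7.58.
sweet potato only: max(19/5, 91/36) = 3.8 servings → $2.85.
carrots + sweet potato with both tight: 2.936 servings and 2.038 servings → $3.00.
The minimum over all feasible corners is $2.85.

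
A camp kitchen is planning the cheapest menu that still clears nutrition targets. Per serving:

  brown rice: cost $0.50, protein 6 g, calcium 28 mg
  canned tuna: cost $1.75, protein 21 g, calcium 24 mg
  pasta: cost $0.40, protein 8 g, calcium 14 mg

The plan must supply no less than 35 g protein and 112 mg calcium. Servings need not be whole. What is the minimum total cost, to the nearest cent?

The cheapest plan sits at a corner of the feasible region — with two constraints it uses at most two foods.
brown rice only: max(35/6, 112/28) = 5.833 servings → $2.92.
canned tuna only: max(35/21, 112/24) = 4.667 servings → $8.17.
pasta only: max(35/8, 112/14) = 8 servings → $3.20.
brown rice + canned tuna with both tight: 3.405 servings and 0.6937 servings → $2.92.
brown rice + pasta with both tight: 2.9 servings and 2.2 servings → $2.33.
canned tuna + pasta: intersection lies outside the first quadrant.
Cheapest feasible corner: $2.33.

$2.33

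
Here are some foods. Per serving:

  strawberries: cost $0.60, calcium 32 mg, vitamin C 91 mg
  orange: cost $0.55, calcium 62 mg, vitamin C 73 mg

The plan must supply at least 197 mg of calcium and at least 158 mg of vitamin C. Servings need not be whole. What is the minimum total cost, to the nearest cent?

$1.75

An LP optimum is at a vertex; with two nutrient constraints at most two foods are used. Check each candidate.
strawberries only: max(197/32, 158/91) = 6.156 servings → $3.69.
orange only: max(197/62, 158/73) = 3.177 servings → $1.75.
strawberries + orange with both targets exact would need a negative amount; discard.
The minimum over all feasible corners is $1.75.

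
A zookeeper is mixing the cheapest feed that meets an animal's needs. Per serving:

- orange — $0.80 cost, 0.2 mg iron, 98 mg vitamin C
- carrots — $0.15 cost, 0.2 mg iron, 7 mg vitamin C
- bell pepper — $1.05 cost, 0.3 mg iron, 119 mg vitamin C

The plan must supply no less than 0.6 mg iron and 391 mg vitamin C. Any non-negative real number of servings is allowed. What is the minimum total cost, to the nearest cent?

$3.19

This is a tiny linear program; its minimum lies at a vertex of the feasible set. List the vertices and price them.
orange only: max(0.6/0.2, 391/98) = 3.99 servings → $3.19.
carrots only: max(0.6/0.2, 391/7) = 55.86 servings → $8.38.
bell pepper only: max(0.6/0.3, 391/119) = 3.286 servings → $3.45.
orange + carrots: the both-tight solution has a negative serving — not a feasible corner.
orange + bell pepper: the both-tight solution has a negative serving — not a feasible corner.
carrots + bell pepper: intersection lies outside the first quadrant.
So the least-cost plan costs $3.19.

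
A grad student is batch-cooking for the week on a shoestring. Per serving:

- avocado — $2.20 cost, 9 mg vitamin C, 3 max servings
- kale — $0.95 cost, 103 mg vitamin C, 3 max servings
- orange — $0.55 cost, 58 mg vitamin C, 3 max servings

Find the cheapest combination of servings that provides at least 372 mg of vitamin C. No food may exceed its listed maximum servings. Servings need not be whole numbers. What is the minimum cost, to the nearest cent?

$3.45

Cost per mg of vitamin C: kale $0.0092, orange $0.0095, avocado $0.2444.
Take 3 servings of kale: +309.0 mg vitamin C for $2.85 (total $2.85, still need 63.0 mg).
Take 1.086 servings of orange: +63.0 mg vitamin C for $0.60 (total $3.45, still need 0.0 mg).
Filling from the cheapest source first is optimal under one linear minimum: $3.45.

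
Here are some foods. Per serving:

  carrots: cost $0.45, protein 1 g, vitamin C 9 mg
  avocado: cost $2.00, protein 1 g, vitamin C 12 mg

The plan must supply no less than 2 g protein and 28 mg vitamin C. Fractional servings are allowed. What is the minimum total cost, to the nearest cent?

Check every corner: each single food scaled to meet both minima, and each pair solved so both constraints bind.
carrots only: max(2/1, 28/9) = 3.111 servings → $1.40.
avocado only: max(2/1, 28/12) = 2.333 servings → $4.67.
carrots + avocado with both targets exact would need a negative amount; discard.
Cheapest feasible corner: $1.40.

$1.40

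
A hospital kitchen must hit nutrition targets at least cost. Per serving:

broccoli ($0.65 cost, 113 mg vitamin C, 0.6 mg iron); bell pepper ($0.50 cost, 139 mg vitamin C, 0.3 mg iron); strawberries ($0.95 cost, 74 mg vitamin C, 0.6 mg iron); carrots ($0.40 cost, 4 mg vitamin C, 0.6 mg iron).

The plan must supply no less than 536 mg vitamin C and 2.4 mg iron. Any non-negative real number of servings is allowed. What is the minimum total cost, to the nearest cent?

Compare the cost at each extreme point of the feasible region.
broccoli only: max(536/113, 2.4/0.6) = 4.743 servings → $3.08.
bell pepper only: max(536/139, 2.4/0.3) = 8 servings → $4.00.
strawberries only: max(536/74, 2.4/0.6) = 7.243 servings → $6.88.
carrots only: max(536/4, 2.4/0.6) = 134 servings → $53.60.
broccoli + bell pepper with both tight: 3.491 servings and 1.018 servings → $2.78.
broccoli + strawberries with both targets exact would need a negative amount; discard.
broccoli + carrots with both targets exact would need a negative amount; discard.
bell pepper + strawberries with both tight: 2.353 servings and 2.824 servings → $3.86.
bell pepper + carrots with both tight: 3.796 servings and 2.102 servings → $2.74.
strawberries + carrots: the both-tight solution has a negative serving — not a feasible corner.
Cheapest feasible corner: $2.74.

$2.74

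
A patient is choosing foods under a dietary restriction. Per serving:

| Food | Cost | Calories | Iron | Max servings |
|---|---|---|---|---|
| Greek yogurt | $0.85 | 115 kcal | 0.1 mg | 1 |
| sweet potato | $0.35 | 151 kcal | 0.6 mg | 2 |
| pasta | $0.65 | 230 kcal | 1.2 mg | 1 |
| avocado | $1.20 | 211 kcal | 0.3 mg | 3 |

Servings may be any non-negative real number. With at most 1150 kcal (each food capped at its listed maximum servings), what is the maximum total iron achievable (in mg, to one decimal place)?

Iron per kcal: pasta 0.005217, sweet potato 0.003974, avocado 0.001422, Greek yogurt 0.0008696.
Take 1 serving of pasta: uses 230 kcal, +1.2 mg iron (running total 1.2 mg).
Take 2 servings of sweet potato: uses 302 kcal, +1.2 mg iron (running total 2.4 mg).
Take 2.929 servings of avocado: uses 618 kcal, +0.9 mg iron (running total 3.3 mg).
Filling greedily by iron-per-kcal is optimal for one linear limit, giving 3.3 mg.

3.3 mg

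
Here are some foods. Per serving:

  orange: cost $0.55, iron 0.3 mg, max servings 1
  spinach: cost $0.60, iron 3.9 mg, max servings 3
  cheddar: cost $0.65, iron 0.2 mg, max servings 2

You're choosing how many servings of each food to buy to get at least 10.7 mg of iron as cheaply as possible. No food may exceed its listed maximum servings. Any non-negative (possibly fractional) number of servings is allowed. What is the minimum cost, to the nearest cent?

Cost per mg of iron: spinach $0.1538, orange $1.8333, cheddar $3.2500.
Take 2.744 servings of spinach: +10.7 mg iron for $1.65 (total $1.65, still need 0.0 mg).
Filling from the cheapest source first is optimal under one linear minimum: $1.65.

$1.65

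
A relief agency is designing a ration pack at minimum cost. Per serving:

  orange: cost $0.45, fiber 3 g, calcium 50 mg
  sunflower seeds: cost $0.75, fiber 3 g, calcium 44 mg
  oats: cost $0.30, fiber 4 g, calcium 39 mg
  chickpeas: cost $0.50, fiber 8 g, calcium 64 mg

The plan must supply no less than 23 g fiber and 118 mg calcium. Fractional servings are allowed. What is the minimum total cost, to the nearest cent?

Two binding constraints pin down two serving amounts, so the optimal mix uses at most two foods. The candidates are each food alone (scaled to the tighter of fiber/calcium) and each pair with both constraints tight.
orange only: max(23/3, 118/50) = 7.667 servings → $3.45.
sunflower seeds only: max(23/3, 118/44) = 7.667 servings → $5.75.
oats only: max(23/4, 118/39) = 5.75 servings → $1.73.
chickpeas only: max(23/8, 118/64) = 2.875 servings → $1.44.
orange + sunflower seeds: the both-tight solution has a negative serving — not a feasible corner.
orange + oats: the both-tight solution has a negative serving — not a feasible corner.
orange + chickpeas: the both-tight solution has a negative serving — not a feasible corner.
sunflower seeds + oats with both targets exact would need a negative amount; discard.
sunflower seeds + chickpeas: intersection lies outside the first quadrant.
oats + chickpeas: intersection lies outside the first quadrant.
Cheapest feasible corner: $1.44.

$1.44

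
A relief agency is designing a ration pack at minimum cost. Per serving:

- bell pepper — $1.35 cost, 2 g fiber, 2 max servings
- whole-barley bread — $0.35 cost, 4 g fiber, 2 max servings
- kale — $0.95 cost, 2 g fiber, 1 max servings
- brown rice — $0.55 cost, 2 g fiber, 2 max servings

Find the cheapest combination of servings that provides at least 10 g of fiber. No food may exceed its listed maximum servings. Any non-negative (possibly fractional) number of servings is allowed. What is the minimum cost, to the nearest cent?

Cost per g of fiber: whole-barley bread $0.0875, brown rice $0.2750, kale $0.4750, bell pepper $0.6750.
Take 2 servings of whole-barley bread: +8.0 g fiber for $0.70 (total $0.70, still need 2.0 g).
Take 1 serving of brown rice: +2.0 g fiber for $0.55 (total $1.25, still need 0.0 g).
Filling from the cheapest source first is optimal under one linear minimum: $1.25.

$1.25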